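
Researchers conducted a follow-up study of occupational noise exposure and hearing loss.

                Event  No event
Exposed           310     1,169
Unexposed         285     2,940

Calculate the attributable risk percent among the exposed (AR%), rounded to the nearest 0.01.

57.84

Cells: a = 310, b = 1169, c = 285, d = 2940.
Risk in exposed = 310/1479 = 0.20960; risk in unexposed = 285/3225 = 0.08837.
RR = 0.20960/0.08837 = 2.37180
AR% = (RR − 1)/RR × 100 = (2.37180 − 1)/2.37180 × 100 = 57.8380%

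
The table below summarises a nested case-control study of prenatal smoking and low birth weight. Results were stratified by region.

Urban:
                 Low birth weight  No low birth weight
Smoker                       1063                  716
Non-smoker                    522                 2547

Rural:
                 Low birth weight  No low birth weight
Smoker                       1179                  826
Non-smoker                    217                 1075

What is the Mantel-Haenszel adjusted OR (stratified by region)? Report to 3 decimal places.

OR_MH = Σ(aᵢdᵢ/nᵢ) / Σ(bᵢcᵢ/nᵢ), where nᵢ is the stratum total.
Stratum 1 (Urban): n = 4848; a·d/n = 1063·2547/4848 = 558.4697; b·c/n = 716·522/4848 = 77.0941
Stratum 2 (Rural): n = 3297; a·d/n = 1179·1075/3297 = 384.4177; b·c/n = 826·217/3297 = 54.3652
OR_MH = (558.4697 + 384.4177) / (77.0941 + 54.3652) = 942.8873 / 131.4592 = 7.17247

7.172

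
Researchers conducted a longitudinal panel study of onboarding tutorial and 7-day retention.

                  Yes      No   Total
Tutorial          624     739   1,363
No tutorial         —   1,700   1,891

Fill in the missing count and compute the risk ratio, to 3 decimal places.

The missing cell is in the unexposed row: 1891 − 1700 = 191.
So a = 624, b = 739, c = 191, d = 1700.
RR = [a/(a+b)] / [c/(c+d)] = (624/1363) / (191/1891) = 0.45781/0.10100 = 4.53259

4.533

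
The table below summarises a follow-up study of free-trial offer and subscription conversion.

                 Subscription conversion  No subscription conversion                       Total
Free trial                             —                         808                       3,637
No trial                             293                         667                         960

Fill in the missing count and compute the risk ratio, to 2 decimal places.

2.55

The missing cell is in the exposed row: 3637 − 808 = 2829.
So a = 2829, b = 808, c = 293, d = 667.
RR = [a/(a+b)] / [c/(c+d)] = (2829/3637) / (293/960) = 0.77784/0.30521 = 2.54855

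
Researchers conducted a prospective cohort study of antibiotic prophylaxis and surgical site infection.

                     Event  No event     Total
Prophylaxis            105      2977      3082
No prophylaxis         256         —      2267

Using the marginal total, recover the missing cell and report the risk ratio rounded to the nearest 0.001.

0.302

The missing cell is in the unexposed row: 2267 − 256 = 2011.
So a = 105, b = 2977, c = 256, d = 2011.
RR = [a/(a+b)] / [c/(c+d)] = (105/3082) / (256/2267) = 0.03407/0.11292 = 0.30170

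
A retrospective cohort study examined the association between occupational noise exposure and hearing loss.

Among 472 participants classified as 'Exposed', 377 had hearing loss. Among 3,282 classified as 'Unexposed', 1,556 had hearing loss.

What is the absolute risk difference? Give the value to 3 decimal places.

0.325

From the description: a = 377, b = 95, c = 1556, d = 1726.
Risk in exposed = 377/472 = 0.798729; risk in unexposed = 1556/3282 = 0.474101.
Risk difference = 0.798729 − 0.474101 = 0.324628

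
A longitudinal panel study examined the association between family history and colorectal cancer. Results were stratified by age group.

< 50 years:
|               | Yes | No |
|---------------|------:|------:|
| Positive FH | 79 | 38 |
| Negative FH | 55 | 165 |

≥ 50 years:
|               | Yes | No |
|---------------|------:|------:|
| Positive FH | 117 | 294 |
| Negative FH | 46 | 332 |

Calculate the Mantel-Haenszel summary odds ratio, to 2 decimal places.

3.77

OR_MH = Σ(aᵢdᵢ/nᵢ) / Σ(bᵢcᵢ/nᵢ), where nᵢ is the stratum total.
Stratum 1 (< 50 years): n = 337; a·d/n = 79·165/337 = 38.6795; b·c/n = 38·55/337 = 6.2018
Stratum 2 (≥ 50 years): n = 789; a·d/n = 117·332/789 = 49.2319; b·c/n = 294·46/789 = 17.1407
OR_MH = (38.6795 + 49.2319) / (6.2018 + 17.1407) = 87.9115 / 23.3425 = 3.76616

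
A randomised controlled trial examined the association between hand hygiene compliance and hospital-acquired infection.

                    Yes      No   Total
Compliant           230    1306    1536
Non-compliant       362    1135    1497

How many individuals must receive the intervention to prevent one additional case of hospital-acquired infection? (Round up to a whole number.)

Risk in treated group = 230/1536 = 0.14974; risk in control = 362/1497 = 0.24182.
Absolute risk reduction = 0.24182 − 0.14974 = 0.09208
NNT = 1 / ARR = 1 / 0.09208 = 10.860 → round up → 11

11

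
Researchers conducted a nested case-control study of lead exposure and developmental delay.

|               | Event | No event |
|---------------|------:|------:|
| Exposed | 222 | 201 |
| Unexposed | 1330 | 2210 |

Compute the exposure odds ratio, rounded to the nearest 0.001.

1.835

Cells: a = 222, b = 201, c = 1330, d = 2210.
OR = (a·d)/(b·c) = (222 × 2210) / (201 × 1330) = 490620 / 267330 = 1.83526
The odds of developmental delay are about 1.84 times as high in the exposed group.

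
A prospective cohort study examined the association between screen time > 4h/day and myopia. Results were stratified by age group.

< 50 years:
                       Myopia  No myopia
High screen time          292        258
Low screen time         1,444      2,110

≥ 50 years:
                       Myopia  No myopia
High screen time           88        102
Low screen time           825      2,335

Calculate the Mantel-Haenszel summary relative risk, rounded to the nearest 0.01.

RR_MH = Σ(aᵢ·n₀ᵢ/nᵢ) / Σ(cᵢ·n₁ᵢ/nᵢ), with n₁ᵢ = aᵢ+bᵢ (exposed), n₀ᵢ = cᵢ+dᵢ (unexposed), nᵢ = n₁ᵢ+n₀ᵢ.
Stratum 1 (< 50 years): n₁ = 550, n₀ = 3554, n = 4104; a·n₀/n = 292·3554/4104 = 252.8674; c·n₁/n = 1444·550/4104 = 193.5185
Stratum 2 (≥ 50 years): n₁ = 190, n₀ = 3160, n = 3350; a·n₀/n = 88·3160/3350 = 83.0090; c·n₁/n = 825·190/3350 = 46.7910
RR_MH = (252.8674 + 83.0090) / (193.5185 + 46.7910) = 335.8764 / 240.3096 = 1.39768

1.40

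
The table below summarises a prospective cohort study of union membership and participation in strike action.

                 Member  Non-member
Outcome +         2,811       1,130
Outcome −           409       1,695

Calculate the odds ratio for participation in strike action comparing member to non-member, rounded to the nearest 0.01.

10.31

Reading the table with exposure as columns: a = 2811 (Member, case), b = 409 (Member, non-case), c = 1130 (Non-member, case), d = 1695.
OR = (a·d)/(b·c) = (2811 × 1695) / (409 × 1130) = 4764645 / 462170 = 10.30929
The odds of participation in strike action are about 10.31 times as high in the member group.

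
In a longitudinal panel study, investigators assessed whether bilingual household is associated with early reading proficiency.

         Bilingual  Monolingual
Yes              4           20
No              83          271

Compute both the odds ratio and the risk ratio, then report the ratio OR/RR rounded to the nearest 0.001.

0.976

Reading the table with exposure as columns: a = 4 (Bilingual, case), b = 83 (Bilingual, non-case), c = 20 (Monolingual, case), d = 271.
OR = (4·271)/(83·20) = 1084/1660 = 0.65301
Risk in exposed = 4/87 = 0.04598; risk in unexposed = 20/291 = 0.06873; RR = 0.66897
OR/RR = 0.65301 / 0.66897 = 0.97615
The outcome is rare in both groups, so OR ≈ RR (ratio near 1).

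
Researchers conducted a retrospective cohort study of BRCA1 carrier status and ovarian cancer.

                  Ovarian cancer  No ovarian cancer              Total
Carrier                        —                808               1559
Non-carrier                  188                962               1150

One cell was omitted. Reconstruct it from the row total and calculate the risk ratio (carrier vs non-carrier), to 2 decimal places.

The missing cell is in the exposed row: 1559 − 808 = 751.
So a = 751, b = 808, c = 188, d = 962.
RR = [a/(a+b)] / [c/(c+d)] = (751/1559) / (188/1150) = 0.48172/0.16348 = 2.94669

2.95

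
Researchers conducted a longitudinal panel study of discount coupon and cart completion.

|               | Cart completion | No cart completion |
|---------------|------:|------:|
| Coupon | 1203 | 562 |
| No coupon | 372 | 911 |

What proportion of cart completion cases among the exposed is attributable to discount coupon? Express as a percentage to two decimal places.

57.46

Cells: a = 1203, b = 562, c = 372, d = 911.
Risk in exposed = 1203/1765 = 0.68159; risk in unexposed = 372/1283 = 0.28995.
RR = 0.68159/0.28995 = 2.35074
AR% = (RR − 1)/RR × 100 = (2.35074 − 1)/2.35074 × 100 = 57.4602%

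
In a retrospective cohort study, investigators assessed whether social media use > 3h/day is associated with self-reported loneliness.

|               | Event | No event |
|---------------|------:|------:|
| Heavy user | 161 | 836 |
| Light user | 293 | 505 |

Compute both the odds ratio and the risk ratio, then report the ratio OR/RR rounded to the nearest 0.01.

0.75

Cells: a = 161, b = 836, c = 293, d = 505.
OR = (161·505)/(836·293) = 81305/244948 = 0.33193
Risk in exposed = 161/997 = 0.16148; risk in unexposed = 293/798 = 0.36717; RR = 0.43981
OR/RR = 0.33193 / 0.43981 = 0.75471
The outcome is not rare, so the OR lies further from 1 than the RR.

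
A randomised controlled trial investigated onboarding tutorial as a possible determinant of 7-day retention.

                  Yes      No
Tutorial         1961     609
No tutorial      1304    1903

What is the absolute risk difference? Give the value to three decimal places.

0.356

Cells: a = 1961, b = 609, c = 1304, d = 1903.
Risk in exposed = 1961/2570 = 0.763035; risk in unexposed = 1304/3207 = 0.406611.
Risk difference = 0.763035 − 0.406611 = 0.356424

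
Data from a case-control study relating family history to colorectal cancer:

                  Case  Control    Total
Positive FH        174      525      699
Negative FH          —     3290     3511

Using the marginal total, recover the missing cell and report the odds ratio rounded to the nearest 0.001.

4.934

The missing cell is in the unexposed row: 3511 − 3290 = 221.
So a = 174, b = 525, c = 221, d = 3290.
OR = (a·d)/(b·c) = (174 × 3290) / (525 × 221) = 572460 / 116025 = 4.93394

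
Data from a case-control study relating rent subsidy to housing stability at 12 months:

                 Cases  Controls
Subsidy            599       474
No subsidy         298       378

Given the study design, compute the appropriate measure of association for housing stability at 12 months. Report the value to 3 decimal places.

1.603

Cells: a = 599, b = 474, c = 298, d = 378.
This is a case-control study: participants were sampled on outcome status, so risks in the source population cannot be estimated directly — relative risk is not valid here. The odds ratio is the appropriate measure.
OR = (a·d)/(b·c) = (599 × 378) / (474 × 298) = 226422 / 141252 = 1.60296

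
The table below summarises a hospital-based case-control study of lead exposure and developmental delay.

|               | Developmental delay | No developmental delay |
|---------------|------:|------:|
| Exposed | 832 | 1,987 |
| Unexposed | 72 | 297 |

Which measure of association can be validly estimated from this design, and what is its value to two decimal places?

1.73

Cells: a = 832, b = 1987, c = 72, d = 297.
This is a hospital-based case-control study: participants were sampled on outcome status, so risks in the source population cannot be estimated directly — relative risk is not valid here. The odds ratio is the appropriate measure.
OR = (a·d)/(b·c) = (832 × 297) / (1987 × 72) = 247104 / 143064 = 1.72723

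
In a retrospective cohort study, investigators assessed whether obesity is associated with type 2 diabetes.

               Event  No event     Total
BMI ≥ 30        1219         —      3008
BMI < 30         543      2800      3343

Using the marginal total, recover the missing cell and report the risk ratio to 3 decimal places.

The missing cell is in the exposed row: 3008 − 1219 = 1789.
So a = 1219, b = 1789, c = 543, d = 2800.
RR = [a/(a+b)] / [c/(c+d)] = (1219/3008) / (543/3343) = 0.40525/0.16243 = 2.49495

2.495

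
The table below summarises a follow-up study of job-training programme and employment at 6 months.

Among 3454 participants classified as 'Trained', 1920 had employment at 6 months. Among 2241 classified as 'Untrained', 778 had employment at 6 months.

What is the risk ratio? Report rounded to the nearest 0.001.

From the description: a = 1920, b = 1534, c = 778, d = 1463.
Risk in exposed = 1920/3454 = 0.55588; risk in unexposed = 778/2241 = 0.34717.
RR = 0.55588 / 0.34717 = 1.60118
The risk among the exposed is 1.60 times that among the unexposed.

1.601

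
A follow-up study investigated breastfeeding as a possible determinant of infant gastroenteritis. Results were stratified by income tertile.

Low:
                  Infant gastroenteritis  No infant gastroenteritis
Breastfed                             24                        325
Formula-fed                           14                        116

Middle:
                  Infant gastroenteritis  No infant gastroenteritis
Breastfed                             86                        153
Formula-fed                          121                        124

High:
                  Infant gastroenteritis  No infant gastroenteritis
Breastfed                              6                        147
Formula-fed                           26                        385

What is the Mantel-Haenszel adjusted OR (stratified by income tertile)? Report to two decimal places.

OR_MH = Σ(aᵢdᵢ/nᵢ) / Σ(bᵢcᵢ/nᵢ), where nᵢ is the stratum total.
Stratum 1 (Low): n = 479; a·d/n = 24·116/479 = 5.8121; b·c/n = 325·14/479 = 9.4990
Stratum 2 (Middle): n = 484; a·d/n = 86·124/484 = 22.0331; b·c/n = 153·121/484 = 38.2500
Stratum 3 (High): n = 564; a·d/n = 6·385/564 = 4.0957; b·c/n = 147·26/564 = 6.7766
OR_MH = (5.8121 + 22.0331 + 4.0957) / (9.4990 + 38.2500 + 6.7766) = 31.9409 / 54.5256 = 0.58580

0.59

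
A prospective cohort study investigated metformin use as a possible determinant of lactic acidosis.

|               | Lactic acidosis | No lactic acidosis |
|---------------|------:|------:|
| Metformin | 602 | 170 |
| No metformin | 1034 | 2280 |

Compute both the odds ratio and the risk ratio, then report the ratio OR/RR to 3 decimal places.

Cells: a = 602, b = 170, c = 1034, d = 2280.
OR = (602·2280)/(170·1034) = 1372560/175780 = 7.80840
Risk in exposed = 602/772 = 0.77979; risk in unexposed = 1034/3314 = 0.31201; RR = 2.49926
OR/RR = 7.80840 / 2.49926 = 3.12429
The outcome is not rare, so the OR lies further from 1 than the RR.

3.124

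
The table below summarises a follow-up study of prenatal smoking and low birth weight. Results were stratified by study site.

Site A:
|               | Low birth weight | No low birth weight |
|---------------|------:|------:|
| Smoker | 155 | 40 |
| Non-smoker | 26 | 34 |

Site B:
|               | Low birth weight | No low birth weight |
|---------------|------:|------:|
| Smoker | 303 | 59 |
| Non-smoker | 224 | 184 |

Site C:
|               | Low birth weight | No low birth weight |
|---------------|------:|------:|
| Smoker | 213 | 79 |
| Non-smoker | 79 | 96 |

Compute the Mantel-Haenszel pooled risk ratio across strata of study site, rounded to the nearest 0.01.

1.59

RR_MH = Σ(aᵢ·n₀ᵢ/nᵢ) / Σ(cᵢ·n₁ᵢ/nᵢ), with n₁ᵢ = aᵢ+bᵢ (exposed), n₀ᵢ = cᵢ+dᵢ (unexposed), nᵢ = n₁ᵢ+n₀ᵢ.
Stratum 1 (Site A): n₁ = 195, n₀ = 60, n = 255; a·n₀/n = 155·60/255 = 36.4706; c·n₁/n = 26·195/255 = 19.8824
Stratum 2 (Site B): n₁ = 362, n₀ = 408, n = 770; a·n₀/n = 303·408/770 = 160.5506; c·n₁/n = 224·362/770 = 105.3091
Stratum 3 (Site C): n₁ = 292, n₀ = 175, n = 467; a·n₀/n = 213·175/467 = 79.8180; c·n₁/n = 79·292/467 = 49.3961
RR_MH = (36.4706 + 160.5506 + 79.8180) / (19.8824 + 105.3091 + 49.3961) = 276.8392 / 174.5876 = 1.58568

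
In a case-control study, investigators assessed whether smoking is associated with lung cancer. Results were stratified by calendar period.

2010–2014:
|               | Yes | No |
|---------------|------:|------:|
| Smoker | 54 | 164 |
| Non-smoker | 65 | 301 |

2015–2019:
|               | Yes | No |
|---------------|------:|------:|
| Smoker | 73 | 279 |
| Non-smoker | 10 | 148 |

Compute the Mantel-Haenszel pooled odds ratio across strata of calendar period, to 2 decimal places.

OR_MH = Σ(aᵢdᵢ/nᵢ) / Σ(bᵢcᵢ/nᵢ), where nᵢ is the stratum total.
Stratum 1 (2010–2014): n = 584; a·d/n = 54·301/584 = 27.8322; b·c/n = 164·65/584 = 18.2534
Stratum 2 (2015–2019): n = 510; a·d/n = 73·148/510 = 21.1843; b·c/n = 279·10/510 = 5.4706
OR_MH = (27.8322 + 21.1843) / (18.2534 + 5.4706) = 49.0165 / 23.7240 = 2.06611

2.07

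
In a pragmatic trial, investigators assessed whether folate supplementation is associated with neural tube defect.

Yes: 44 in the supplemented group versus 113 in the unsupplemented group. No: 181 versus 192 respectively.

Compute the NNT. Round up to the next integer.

Risk in treated group = 44/225 = 0.19556; risk in control = 113/305 = 0.37049.
Absolute risk reduction = 0.37049 − 0.19556 = 0.17494
NNT = 1 / ARR = 1 / 0.17494 = 5.716 → round up → 6

6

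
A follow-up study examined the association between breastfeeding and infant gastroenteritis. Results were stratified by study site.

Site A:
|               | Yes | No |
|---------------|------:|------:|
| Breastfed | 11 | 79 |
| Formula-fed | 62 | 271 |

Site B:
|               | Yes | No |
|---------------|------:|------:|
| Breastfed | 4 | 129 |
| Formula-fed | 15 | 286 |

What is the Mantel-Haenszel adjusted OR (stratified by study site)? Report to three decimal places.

OR_MH = Σ(aᵢdᵢ/nᵢ) / Σ(bᵢcᵢ/nᵢ), where nᵢ is the stratum total.
Stratum 1 (Site A): n = 423; a·d/n = 11·271/423 = 7.0473; b·c/n = 79·62/423 = 11.5792
Stratum 2 (Site B): n = 434; a·d/n = 4·286/434 = 2.6359; b·c/n = 129·15/434 = 4.4585
OR_MH = (7.0473 + 2.6359) / (11.5792 + 4.4585) = 9.6832 / 16.0377 = 0.60378

0.604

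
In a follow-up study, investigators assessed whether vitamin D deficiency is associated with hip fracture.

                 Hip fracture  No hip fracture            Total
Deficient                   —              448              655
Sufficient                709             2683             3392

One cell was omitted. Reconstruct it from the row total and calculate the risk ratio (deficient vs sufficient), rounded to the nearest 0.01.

The missing cell is in the exposed row: 655 − 448 = 207.
So a = 207, b = 448, c = 709, d = 2683.
RR = [a/(a+b)] / [c/(c+d)] = (207/655) / (709/3392) = 0.31603/0.20902 = 1.51195

1.51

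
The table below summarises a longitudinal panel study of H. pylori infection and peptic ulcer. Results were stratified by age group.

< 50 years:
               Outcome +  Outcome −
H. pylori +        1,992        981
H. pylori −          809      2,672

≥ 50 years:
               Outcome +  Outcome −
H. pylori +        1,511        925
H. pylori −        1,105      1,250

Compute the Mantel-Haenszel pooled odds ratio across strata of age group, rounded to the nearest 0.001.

OR_MH = Σ(aᵢdᵢ/nᵢ) / Σ(bᵢcᵢ/nᵢ), where nᵢ is the stratum total.
Stratum 1 (< 50 years): n = 6454; a·d/n = 1992·2672/6454 = 824.7016; b·c/n = 981·809/6454 = 122.9670
Stratum 2 (≥ 50 years): n = 4791; a·d/n = 1511·1250/4791 = 394.2288; b·c/n = 925·1105/4791 = 213.3427
OR_MH = (824.7016 + 394.2288) / (122.9670 + 213.3427) = 1218.9303 / 336.3097 = 3.62443

3.624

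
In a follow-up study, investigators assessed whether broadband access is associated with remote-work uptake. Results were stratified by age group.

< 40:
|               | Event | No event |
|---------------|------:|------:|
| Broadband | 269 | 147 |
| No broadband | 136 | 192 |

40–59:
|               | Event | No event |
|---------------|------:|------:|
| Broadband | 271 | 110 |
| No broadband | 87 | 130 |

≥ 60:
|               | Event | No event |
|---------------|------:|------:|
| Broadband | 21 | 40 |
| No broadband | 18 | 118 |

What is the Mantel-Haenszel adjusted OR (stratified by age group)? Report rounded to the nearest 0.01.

3.03

OR_MH = Σ(aᵢdᵢ/nᵢ) / Σ(bᵢcᵢ/nᵢ), where nᵢ is the stratum total.
Stratum 1 (< 40): n = 744; a·d/n = 269·192/744 = 69.4194; b·c/n = 147·136/744 = 26.8710
Stratum 2 (40–59): n = 598; a·d/n = 271·130/598 = 58.9130; b·c/n = 110·87/598 = 16.0033
Stratum 3 (≥ 60): n = 197; a·d/n = 21·118/197 = 12.5787; b·c/n = 40·18/197 = 3.6548
OR_MH = (69.4194 + 58.9130 + 12.5787) / (26.8710 + 16.0033 + 3.6548) = 140.9111 / 46.5291 = 3.02845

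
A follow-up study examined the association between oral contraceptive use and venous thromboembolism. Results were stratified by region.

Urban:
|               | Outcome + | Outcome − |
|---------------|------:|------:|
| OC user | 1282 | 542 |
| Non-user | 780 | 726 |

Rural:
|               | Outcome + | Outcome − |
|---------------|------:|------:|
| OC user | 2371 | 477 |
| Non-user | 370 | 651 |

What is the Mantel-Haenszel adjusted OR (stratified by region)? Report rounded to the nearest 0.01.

OR_MH = Σ(aᵢdᵢ/nᵢ) / Σ(bᵢcᵢ/nᵢ), where nᵢ is the stratum total.
Stratum 1 (Urban): n = 3330; a·d/n = 1282·726/3330 = 279.4991; b·c/n = 542·780/3330 = 126.9550
Stratum 2 (Rural): n = 3869; a·d/n = 2371·651/3869 = 398.9457; b·c/n = 477·370/3869 = 45.6164
OR_MH = (279.4991 + 398.9457) / (126.9550 + 45.6164) = 678.4448 / 172.5714 = 3.93139

3.93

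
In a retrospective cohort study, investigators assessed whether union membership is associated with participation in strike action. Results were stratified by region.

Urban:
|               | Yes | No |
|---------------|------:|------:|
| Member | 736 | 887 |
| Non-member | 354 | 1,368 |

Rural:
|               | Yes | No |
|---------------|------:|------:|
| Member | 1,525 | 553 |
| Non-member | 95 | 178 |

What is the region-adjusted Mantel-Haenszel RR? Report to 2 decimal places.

RR_MH = Σ(aᵢ·n₀ᵢ/nᵢ) / Σ(cᵢ·n₁ᵢ/nᵢ), with n₁ᵢ = aᵢ+bᵢ (exposed), n₀ᵢ = cᵢ+dᵢ (unexposed), nᵢ = n₁ᵢ+n₀ᵢ.
Stratum 1 (Urban): n₁ = 1623, n₀ = 1722, n = 3345; a·n₀/n = 736·1722/3345 = 378.8915; c·n₁/n = 354·1623/3345 = 171.7614
Stratum 2 (Rural): n₁ = 2078, n₀ = 273, n = 2351; a·n₀/n = 1525·273/2351 = 177.0842; c·n₁/n = 95·2078/2351 = 83.9685
RR_MH = (378.8915 + 177.0842) / (171.7614 + 83.9685) = 555.9757 / 255.7300 = 2.17407

2.17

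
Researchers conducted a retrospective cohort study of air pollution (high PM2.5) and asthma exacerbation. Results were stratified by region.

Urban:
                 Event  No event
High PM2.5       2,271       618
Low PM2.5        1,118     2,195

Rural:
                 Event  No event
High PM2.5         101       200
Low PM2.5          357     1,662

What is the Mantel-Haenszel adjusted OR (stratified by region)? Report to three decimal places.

OR_MH = Σ(aᵢdᵢ/nᵢ) / Σ(bᵢcᵢ/nᵢ), where nᵢ is the stratum total.
Stratum 1 (Urban): n = 6202; a·d/n = 2271·2195/6202 = 803.7480; b·c/n = 618·1118/6202 = 111.4034
Stratum 2 (Rural): n = 2320; a·d/n = 101·1662/2320 = 72.3543; b·c/n = 200·357/2320 = 30.7759
OR_MH = (803.7480 + 72.3543) / (111.4034 + 30.7759) = 876.1023 / 142.1793 = 6.16195

6.162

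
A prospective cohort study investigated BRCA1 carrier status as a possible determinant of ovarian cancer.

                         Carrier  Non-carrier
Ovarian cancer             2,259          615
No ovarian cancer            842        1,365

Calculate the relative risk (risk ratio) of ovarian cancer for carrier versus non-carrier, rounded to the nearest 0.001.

Reading the table with exposure as columns: a = 2259 (Carrier, case), b = 842 (Carrier, non-case), c = 615 (Non-carrier, case), d = 1365.
Risk in exposed = 2259/3101 = 0.72847; risk in unexposed = 615/1980 = 0.31061.
RR = 0.72847 / 0.31061 = 2.34533
The risk among the exposed is 2.35 times that among the unexposed.

2.345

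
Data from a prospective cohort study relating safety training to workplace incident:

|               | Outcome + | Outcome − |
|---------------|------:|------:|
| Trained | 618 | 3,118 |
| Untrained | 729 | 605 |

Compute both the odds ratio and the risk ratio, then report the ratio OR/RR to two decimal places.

Cells: a = 618, b = 3118, c = 729, d = 605.
OR = (618·605)/(3118·729) = 373890/2273022 = 0.16449
Risk in exposed = 618/3736 = 0.16542; risk in unexposed = 729/1334 = 0.54648; RR = 0.30270
OR/RR = 0.16449 / 0.30270 = 0.54341
The outcome is not rare, so the OR lies further from 1 than the RR.

0.54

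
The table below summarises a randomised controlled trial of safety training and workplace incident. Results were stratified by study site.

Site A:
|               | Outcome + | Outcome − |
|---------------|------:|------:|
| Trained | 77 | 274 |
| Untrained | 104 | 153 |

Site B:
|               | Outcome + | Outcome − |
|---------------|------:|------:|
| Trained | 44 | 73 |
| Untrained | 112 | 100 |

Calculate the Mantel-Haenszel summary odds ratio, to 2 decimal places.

OR_MH = Σ(aᵢdᵢ/nᵢ) / Σ(bᵢcᵢ/nᵢ), where nᵢ is the stratum total.
Stratum 1 (Site A): n = 608; a·d/n = 77·153/608 = 19.3766; b·c/n = 274·104/608 = 46.8684
Stratum 2 (Site B): n = 329; a·d/n = 44·100/329 = 13.3739; b·c/n = 73·112/329 = 24.8511
OR_MH = (19.3766 + 13.3739) / (46.8684 + 24.8511) = 32.7505 / 71.7195 = 0.45665

0.46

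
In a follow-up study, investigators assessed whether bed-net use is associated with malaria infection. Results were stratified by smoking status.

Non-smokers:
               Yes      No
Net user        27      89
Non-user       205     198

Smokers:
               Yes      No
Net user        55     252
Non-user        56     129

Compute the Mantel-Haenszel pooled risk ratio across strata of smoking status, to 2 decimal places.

RR_MH = Σ(aᵢ·n₀ᵢ/nᵢ) / Σ(cᵢ·n₁ᵢ/nᵢ), with n₁ᵢ = aᵢ+bᵢ (exposed), n₀ᵢ = cᵢ+dᵢ (unexposed), nᵢ = n₁ᵢ+n₀ᵢ.
Stratum 1 (Non-smokers): n₁ = 116, n₀ = 403, n = 519; a·n₀/n = 27·403/519 = 20.9653; c·n₁/n = 205·116/519 = 45.8189
Stratum 2 (Smokers): n₁ = 307, n₀ = 185, n = 492; a·n₀/n = 55·185/492 = 20.6809; c·n₁/n = 56·307/492 = 34.9431
RR_MH = (20.9653 + 20.6809) / (45.8189 + 34.9431) = 41.6462 / 80.7620 = 0.51567

0.52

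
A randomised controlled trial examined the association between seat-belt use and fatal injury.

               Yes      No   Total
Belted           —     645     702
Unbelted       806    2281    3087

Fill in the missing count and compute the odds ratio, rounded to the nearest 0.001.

0.250

The missing cell is in the exposed row: 702 − 645 = 57.
So a = 57, b = 645, c = 806, d = 2281.
OR = (a·d)/(b·c) = (57 × 2281) / (645 × 806) = 130017 / 519870 = 0.25010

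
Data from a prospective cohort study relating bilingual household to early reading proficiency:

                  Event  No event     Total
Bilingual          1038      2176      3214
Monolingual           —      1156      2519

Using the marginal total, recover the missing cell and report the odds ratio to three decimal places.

0.405

The missing cell is in the unexposed row: 2519 − 1156 = 1363.
So a = 1038, b = 2176, c = 1363, d = 1156.
OR = (a·d)/(b·c) = (1038 × 1156) / (2176 × 1363) = 1199928 / 2965888 = 0.40458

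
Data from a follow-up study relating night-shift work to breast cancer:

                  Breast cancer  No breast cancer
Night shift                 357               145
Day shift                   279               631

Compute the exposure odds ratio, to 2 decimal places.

5.57

Cells: a = 357, b = 145, c = 279, d = 631.
OR = (a·d)/(b·c) = (357 × 631) / (145 × 279) = 225267 / 40455 = 5.56834
The odds of breast cancer are about 5.57 times as high in the night shift group.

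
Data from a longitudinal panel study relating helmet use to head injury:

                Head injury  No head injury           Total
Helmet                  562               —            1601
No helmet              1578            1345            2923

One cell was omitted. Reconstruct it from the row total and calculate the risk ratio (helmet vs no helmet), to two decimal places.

The missing cell is in the exposed row: 1601 − 562 = 1039.
So a = 562, b = 1039, c = 1578, d = 1345.
RR = [a/(a+b)] / [c/(c+d)] = (562/1601) / (1578/2923) = 0.35103/0.53986 = 0.65023

0.65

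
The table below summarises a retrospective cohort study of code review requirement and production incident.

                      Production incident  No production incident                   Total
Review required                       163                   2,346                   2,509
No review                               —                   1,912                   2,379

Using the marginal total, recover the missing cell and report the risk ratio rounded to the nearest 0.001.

0.331

The missing cell is in the unexposed row: 2379 − 1912 = 467.
So a = 163, b = 2346, c = 467, d = 1912.
RR = [a/(a+b)] / [c/(c+d)] = (163/2509) / (467/2379) = 0.06497/0.19630 = 0.33095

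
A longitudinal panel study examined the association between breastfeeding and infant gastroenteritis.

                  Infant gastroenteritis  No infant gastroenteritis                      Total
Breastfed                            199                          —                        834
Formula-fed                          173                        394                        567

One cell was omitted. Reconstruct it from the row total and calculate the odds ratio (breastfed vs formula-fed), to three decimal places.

0.714

The missing cell is in the exposed row: 834 − 199 = 635.
So a = 199, b = 635, c = 173, d = 394.
OR = (a·d)/(b·c) = (199 × 394) / (635 × 173) = 78406 / 109855 = 0.71372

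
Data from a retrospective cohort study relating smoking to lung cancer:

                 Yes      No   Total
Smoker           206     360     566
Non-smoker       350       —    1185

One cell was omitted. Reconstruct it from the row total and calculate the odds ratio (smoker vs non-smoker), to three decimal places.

The missing cell is in the unexposed row: 1185 − 350 = 835.
So a = 206, b = 360, c = 350, d = 835.
OR = (a·d)/(b·c) = (206 × 835) / (360 × 350) = 172010 / 126000 = 1.36516

1.365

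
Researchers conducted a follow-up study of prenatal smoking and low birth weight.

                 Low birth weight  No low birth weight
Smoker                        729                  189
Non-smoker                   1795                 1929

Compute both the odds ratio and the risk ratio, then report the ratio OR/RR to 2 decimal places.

Cells: a = 729, b = 189, c = 1795, d = 1929.
OR = (729·1929)/(189·1795) = 1406241/339255 = 4.14509
Risk in exposed = 729/918 = 0.79412; risk in unexposed = 1795/3724 = 0.48201; RR = 1.64752
OR/RR = 4.14509 / 1.64752 = 2.51596
The outcome is not rare, so the OR lies further from 1 than the RR.

2.52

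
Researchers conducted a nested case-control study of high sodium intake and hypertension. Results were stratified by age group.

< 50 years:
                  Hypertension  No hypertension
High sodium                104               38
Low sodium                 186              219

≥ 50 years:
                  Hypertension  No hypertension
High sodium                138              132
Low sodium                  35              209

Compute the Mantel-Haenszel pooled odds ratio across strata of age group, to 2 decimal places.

OR_MH = Σ(aᵢdᵢ/nᵢ) / Σ(bᵢcᵢ/nᵢ), where nᵢ is the stratum total.
Stratum 1 (< 50 years): n = 547; a·d/n = 104·219/547 = 41.6380; b·c/n = 38·186/547 = 12.9214
Stratum 2 (≥ 50 years): n = 514; a·d/n = 138·209/514 = 56.1128; b·c/n = 132·35/514 = 8.9883
OR_MH = (41.6380 + 56.1128) / (12.9214 + 8.9883) = 97.7509 / 21.9097 = 4.46153

4.46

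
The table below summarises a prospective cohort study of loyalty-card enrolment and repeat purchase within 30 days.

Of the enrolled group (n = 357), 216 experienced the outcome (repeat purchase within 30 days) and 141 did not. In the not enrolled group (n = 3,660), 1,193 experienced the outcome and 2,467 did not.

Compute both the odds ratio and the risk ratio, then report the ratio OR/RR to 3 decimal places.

1.707

From the description: a = 216, b = 141, c = 1193, d = 2467.
OR = (216·2467)/(141·1193) = 532872/168213 = 3.16784
Risk in exposed = 216/357 = 0.60504; risk in unexposed = 1193/3660 = 0.32596; RR = 1.85621
OR/RR = 3.16784 / 1.85621 = 1.70662
The outcome is not rare, so the OR lies further from 1 than the RR.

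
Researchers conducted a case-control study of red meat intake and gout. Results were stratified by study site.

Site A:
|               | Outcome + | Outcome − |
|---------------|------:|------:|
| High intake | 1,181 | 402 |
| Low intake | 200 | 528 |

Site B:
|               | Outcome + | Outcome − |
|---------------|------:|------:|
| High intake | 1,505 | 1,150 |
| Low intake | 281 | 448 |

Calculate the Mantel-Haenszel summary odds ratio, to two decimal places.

OR_MH = Σ(aᵢdᵢ/nᵢ) / Σ(bᵢcᵢ/nᵢ), where nᵢ is the stratum total.
Stratum 1 (Site A): n = 2311; a·d/n = 1181·528/2311 = 269.8260; b·c/n = 402·200/2311 = 34.7901
Stratum 2 (Site B): n = 3384; a·d/n = 1505·448/3384 = 199.2435; b·c/n = 1150·281/3384 = 95.4935
OR_MH = (269.8260 + 199.2435) / (34.7901 + 95.4935) = 469.0695 / 130.2836 = 3.60037

3.60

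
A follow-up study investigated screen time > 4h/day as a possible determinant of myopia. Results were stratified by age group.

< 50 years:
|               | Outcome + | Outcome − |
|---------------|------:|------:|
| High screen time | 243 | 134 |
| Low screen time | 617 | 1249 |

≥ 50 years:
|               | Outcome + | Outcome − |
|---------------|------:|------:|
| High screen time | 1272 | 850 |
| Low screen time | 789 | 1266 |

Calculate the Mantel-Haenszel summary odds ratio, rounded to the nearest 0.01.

OR_MH = Σ(aᵢdᵢ/nᵢ) / Σ(bᵢcᵢ/nᵢ), where nᵢ is the stratum total.
Stratum 1 (< 50 years): n = 2243; a·d/n = 243·1249/2243 = 135.3130; b·c/n = 134·617/2243 = 36.8605
Stratum 2 (≥ 50 years): n = 4177; a·d/n = 1272·1266/4177 = 385.5284; b·c/n = 850·789/4177 = 160.5578
OR_MH = (135.3130 + 385.5284) / (36.8605 + 160.5578) = 520.8413 / 197.4183 = 2.63826

2.64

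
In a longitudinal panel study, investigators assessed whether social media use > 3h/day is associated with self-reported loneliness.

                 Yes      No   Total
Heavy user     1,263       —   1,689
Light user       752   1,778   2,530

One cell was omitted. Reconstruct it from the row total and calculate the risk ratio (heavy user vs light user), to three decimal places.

The missing cell is in the exposed row: 1689 − 1263 = 426.
So a = 1263, b = 426, c = 752, d = 1778.
RR = [a/(a+b)] / [c/(c+d)] = (1263/1689) / (752/2530) = 0.74778/0.29723 = 2.51580

2.516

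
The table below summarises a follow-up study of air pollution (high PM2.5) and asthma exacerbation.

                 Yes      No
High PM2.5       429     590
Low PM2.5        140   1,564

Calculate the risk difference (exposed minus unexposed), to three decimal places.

0.339

Cells: a = 429, b = 590, c = 140, d = 1564.
Risk in exposed = 429/1019 = 0.421001; risk in unexposed = 140/1704 = 0.082160.
Risk difference = 0.421001 − 0.082160 = 0.338841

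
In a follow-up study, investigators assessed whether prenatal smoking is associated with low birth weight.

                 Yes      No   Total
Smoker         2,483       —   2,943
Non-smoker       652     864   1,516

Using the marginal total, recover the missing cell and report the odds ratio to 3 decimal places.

7.153

The missing cell is in the exposed row: 2943 − 2483 = 460.
So a = 2483, b = 460, c = 652, d = 864.
OR = (a·d)/(b·c) = (2483 × 864) / (460 × 652) = 2145312 / 299920 = 7.15295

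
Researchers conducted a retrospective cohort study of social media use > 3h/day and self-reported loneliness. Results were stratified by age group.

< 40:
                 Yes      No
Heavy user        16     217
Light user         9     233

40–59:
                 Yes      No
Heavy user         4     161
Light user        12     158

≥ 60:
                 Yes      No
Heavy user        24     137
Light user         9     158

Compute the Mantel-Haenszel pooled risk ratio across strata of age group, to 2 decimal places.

1.52

RR_MH = Σ(aᵢ·n₀ᵢ/nᵢ) / Σ(cᵢ·n₁ᵢ/nᵢ), with n₁ᵢ = aᵢ+bᵢ (exposed), n₀ᵢ = cᵢ+dᵢ (unexposed), nᵢ = n₁ᵢ+n₀ᵢ.
Stratum 1 (< 40): n₁ = 233, n₀ = 242, n = 475; a·n₀/n = 16·242/475 = 8.1516; c·n₁/n = 9·233/475 = 4.4147
Stratum 2 (40–59): n₁ = 165, n₀ = 170, n = 335; a·n₀/n = 4·170/335 = 2.0299; c·n₁/n = 12·165/335 = 5.9104
Stratum 3 (≥ 60): n₁ = 161, n₀ = 167, n = 328; a·n₀/n = 24·167/328 = 12.2195; c·n₁/n = 9·161/328 = 4.4177
RR_MH = (8.1516 + 2.0299 + 12.2195) / (4.4147 + 5.9104 + 4.4177) = 22.4009 / 14.7429 = 1.51944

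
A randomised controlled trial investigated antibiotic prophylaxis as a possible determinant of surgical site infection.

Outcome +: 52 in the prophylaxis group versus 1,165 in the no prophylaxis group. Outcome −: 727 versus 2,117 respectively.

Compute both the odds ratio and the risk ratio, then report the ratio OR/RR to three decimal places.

0.691

From the description: a = 52, b = 727, c = 1165, d = 2117.
OR = (52·2117)/(727·1165) = 110084/846955 = 0.12998
Risk in exposed = 52/779 = 0.06675; risk in unexposed = 1165/3282 = 0.35497; RR = 0.18805
OR/RR = 0.12998 / 0.18805 = 0.69117
The outcome is not rare, so the OR lies further from 1 than the RR.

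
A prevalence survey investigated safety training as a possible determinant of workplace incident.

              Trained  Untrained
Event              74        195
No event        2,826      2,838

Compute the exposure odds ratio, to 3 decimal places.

Reading the table with exposure as columns: a = 74 (Trained, case), b = 2826 (Trained, non-case), c = 195 (Untrained, case), d = 2838.
OR = (a·d)/(b·c) = (74 × 2838) / (2826 × 195) = 210012 / 551070 = 0.38110
Exposure is associated with lower odds of workplace incident (OR = 0.38 < 1).

0.381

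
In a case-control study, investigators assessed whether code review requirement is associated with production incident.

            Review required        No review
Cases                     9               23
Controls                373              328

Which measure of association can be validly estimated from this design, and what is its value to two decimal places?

Reading the table with exposure as columns: a = 9 (Review required, case), b = 373 (Review required, non-case), c = 23 (No review, case), d = 328.
This is a case-control study: participants were sampled on outcome status, so risks in the source population cannot be estimated directly — relative risk is not valid here. The odds ratio is the appropriate measure.
OR = (a·d)/(b·c) = (9 × 328) / (373 × 23) = 2952 / 8579 = 0.34410

0.34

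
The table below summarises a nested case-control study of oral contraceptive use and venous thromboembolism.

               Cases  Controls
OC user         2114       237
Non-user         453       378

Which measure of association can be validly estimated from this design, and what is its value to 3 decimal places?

Cells: a = 2114, b = 237, c = 453, d = 378.
This is a nested case-control study: participants were sampled on outcome status, so risks in the source population cannot be estimated directly — relative risk is not valid here. The odds ratio is the appropriate measure.
OR = (a·d)/(b·c) = (2114 × 378) / (237 × 453) = 799092 / 107361 = 7.44304

7.443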